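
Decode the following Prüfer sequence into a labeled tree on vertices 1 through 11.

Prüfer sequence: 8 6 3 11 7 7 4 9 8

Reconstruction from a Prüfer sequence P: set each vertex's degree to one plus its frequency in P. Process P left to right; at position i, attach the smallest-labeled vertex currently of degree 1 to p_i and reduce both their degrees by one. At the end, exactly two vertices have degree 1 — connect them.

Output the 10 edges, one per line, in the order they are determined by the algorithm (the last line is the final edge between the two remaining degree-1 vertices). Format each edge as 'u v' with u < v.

Initial degrees: {1:1, 2:1, 3:2, 4:2, 5:1, 6:2, 7:3, 8:3, 9:2, 10:1, 11:2}
Step 1: smallest deg-1 vertex = 1, p_1 = 8. Add edge {1,8}. Now deg[1]=0, deg[8]=2.
Step 2: smallest deg-1 vertex = 2, p_2 = 6. Add edge {2,6}. Now deg[2]=0, deg[6]=1.
Step 3: smallest deg-1 vertex = 5, p_3 = 3. Add edge {3,5}. Now deg[5]=0, deg[3]=1.
Step 4: smallest deg-1 vertex = 3, p_4 = 11. Add edge {3,11}. Now deg[3]=0, deg[11]=1.
Step 5: smallest deg-1 vertex = 6, p_5 = 7. Add edge {6,7}. Now deg[6]=0, deg[7]=2.
Step 6: smallest deg-1 vertex = 10, p_6 = 7. Add edge {7,10}. Now deg[10]=0, deg[7]=1.
Step 7: smallest deg-1 vertex = 7, p_7 = 4. Add edge {4,7}. Now deg[7]=0, deg[4]=1.
Step 8: smallest deg-1 vertex = 4, p_8 = 9. Add edge {4,9}. Now deg[4]=0, deg[9]=1.
Step 9: smallest deg-1 vertex = 9, p_9 = 8. Add edge {8,9}. Now deg[9]=0, deg[8]=1.
Final: two remaining deg-1 vertices are 8, 11. Add edge {8,11}.

Answer: 1 8
2 6
3 5
3 11
6 7
7 10
4 7
4 9
8 9
8 11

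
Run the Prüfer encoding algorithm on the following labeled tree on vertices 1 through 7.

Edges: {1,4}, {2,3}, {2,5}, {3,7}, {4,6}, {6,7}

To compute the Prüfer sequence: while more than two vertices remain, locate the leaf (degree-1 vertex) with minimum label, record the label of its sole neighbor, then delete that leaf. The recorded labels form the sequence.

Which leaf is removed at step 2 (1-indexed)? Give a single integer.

Step 1: current leaves = {1,5}. Remove leaf 1 (neighbor: 4).
Step 2: current leaves = {4,5}. Remove leaf 4 (neighbor: 6).

Answer: 4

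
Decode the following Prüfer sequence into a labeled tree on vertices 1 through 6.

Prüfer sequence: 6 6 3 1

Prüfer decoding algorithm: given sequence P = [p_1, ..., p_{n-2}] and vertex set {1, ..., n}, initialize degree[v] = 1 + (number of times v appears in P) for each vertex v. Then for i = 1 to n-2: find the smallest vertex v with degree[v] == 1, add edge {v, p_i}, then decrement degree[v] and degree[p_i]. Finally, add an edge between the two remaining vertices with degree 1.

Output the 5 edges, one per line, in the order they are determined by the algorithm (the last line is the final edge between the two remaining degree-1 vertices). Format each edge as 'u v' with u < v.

Initial degrees: {1:2, 2:1, 3:2, 4:1, 5:1, 6:3}
Step 1: smallest deg-1 vertex = 2, p_1 = 6. Add edge {2,6}. Now deg[2]=0, deg[6]=2.
Step 2: smallest deg-1 vertex = 4, p_2 = 6. Add edge {4,6}. Now deg[4]=0, deg[6]=1.
Step 3: smallest deg-1 vertex = 5, p_3 = 3. Add edge {3,5}. Now deg[5]=0, deg[3]=1.
Step 4: smallest deg-1 vertex = 3, p_4 = 1. Add edge {1,3}. Now deg[3]=0, deg[1]=1.
Final: two remaining deg-1 vertices are 1, 6. Add edge {1,6}.

Answer: 2 6
4 6
3 5
1 3
1 6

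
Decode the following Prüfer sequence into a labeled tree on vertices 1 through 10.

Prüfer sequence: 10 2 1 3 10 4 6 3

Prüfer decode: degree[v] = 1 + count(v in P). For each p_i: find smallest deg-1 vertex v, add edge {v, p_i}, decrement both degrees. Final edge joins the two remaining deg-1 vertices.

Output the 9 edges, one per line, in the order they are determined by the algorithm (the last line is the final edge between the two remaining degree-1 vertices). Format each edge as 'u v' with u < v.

Answer: 5 10
2 7
1 2
1 3
8 10
4 9
4 6
3 6
3 10

Derivation:
Initial degrees: {1:2, 2:2, 3:3, 4:2, 5:1, 6:2, 7:1, 8:1, 9:1, 10:3}
Step 1: smallest deg-1 vertex = 5, p_1 = 10. Add edge {5,10}. Now deg[5]=0, deg[10]=2.
Step 2: smallest deg-1 vertex = 7, p_2 = 2. Add edge {2,7}. Now deg[7]=0, deg[2]=1.
Step 3: smallest deg-1 vertex = 2, p_3 = 1. Add edge {1,2}. Now deg[2]=0, deg[1]=1.
Step 4: smallest deg-1 vertex = 1, p_4 = 3. Add edge {1,3}. Now deg[1]=0, deg[3]=2.
Step 5: smallest deg-1 vertex = 8, p_5 = 10. Add edge {8,10}. Now deg[8]=0, deg[10]=1.
Step 6: smallest deg-1 vertex = 9, p_6 = 4. Add edge {4,9}. Now deg[9]=0, deg[4]=1.
Step 7: smallest deg-1 vertex = 4, p_7 = 6. Add edge {4,6}. Now deg[4]=0, deg[6]=1.
Step 8: smallest deg-1 vertex = 6, p_8 = 3. Add edge {3,6}. Now deg[6]=0, deg[3]=1.
Final: two remaining deg-1 vertices are 3, 10. Add edge {3,10}.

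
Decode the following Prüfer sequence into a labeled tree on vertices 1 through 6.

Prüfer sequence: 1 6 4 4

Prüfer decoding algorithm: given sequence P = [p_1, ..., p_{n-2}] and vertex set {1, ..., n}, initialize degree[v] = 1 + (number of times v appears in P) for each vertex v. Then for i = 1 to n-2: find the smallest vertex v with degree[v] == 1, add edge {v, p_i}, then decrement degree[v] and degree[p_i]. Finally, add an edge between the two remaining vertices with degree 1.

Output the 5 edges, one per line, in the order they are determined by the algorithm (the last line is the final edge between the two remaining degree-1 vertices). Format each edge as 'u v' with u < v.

Initial degrees: {1:2, 2:1, 3:1, 4:3, 5:1, 6:2}
Step 1: smallest deg-1 vertex = 2, p_1 = 1. Add edge {1,2}. Now deg[2]=0, deg[1]=1.
Step 2: smallest deg-1 vertex = 1, p_2 = 6. Add edge {1,6}. Now deg[1]=0, deg[6]=1.
Step 3: smallest deg-1 vertex = 3, p_3 = 4. Add edge {3,4}. Now deg[3]=0, deg[4]=2.
Step 4: smallest deg-1 vertex = 5, p_4 = 4. Add edge {4,5}. Now deg[5]=0, deg[4]=1.
Final: two remaining deg-1 vertices are 4, 6. Add edge {4,6}.

Answer: 1 2
1 6
3 4
4 5
4 6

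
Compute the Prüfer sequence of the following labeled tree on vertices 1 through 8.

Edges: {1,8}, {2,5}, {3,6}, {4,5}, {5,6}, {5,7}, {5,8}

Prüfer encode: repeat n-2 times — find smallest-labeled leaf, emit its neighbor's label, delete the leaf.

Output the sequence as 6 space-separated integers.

Answer: 8 5 6 5 5 5

Derivation:
Step 1: leaves = {1,2,3,4,7}. Remove smallest leaf 1, emit neighbor 8.
Step 2: leaves = {2,3,4,7,8}. Remove smallest leaf 2, emit neighbor 5.
Step 3: leaves = {3,4,7,8}. Remove smallest leaf 3, emit neighbor 6.
Step 4: leaves = {4,6,7,8}. Remove smallest leaf 4, emit neighbor 5.
Step 5: leaves = {6,7,8}. Remove smallest leaf 6, emit neighbor 5.
Step 6: leaves = {7,8}. Remove smallest leaf 7, emit neighbor 5.
Done: 2 vertices remain (5, 8). Sequence = [8 5 6 5 5 5]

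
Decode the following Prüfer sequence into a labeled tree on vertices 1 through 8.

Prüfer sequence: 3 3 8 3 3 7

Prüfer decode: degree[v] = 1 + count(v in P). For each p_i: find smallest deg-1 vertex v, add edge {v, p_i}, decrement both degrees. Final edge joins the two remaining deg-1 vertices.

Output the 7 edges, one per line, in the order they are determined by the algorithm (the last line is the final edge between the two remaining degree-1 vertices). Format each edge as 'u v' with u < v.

Answer: 1 3
2 3
4 8
3 5
3 6
3 7
7 8

Derivation:
Initial degrees: {1:1, 2:1, 3:5, 4:1, 5:1, 6:1, 7:2, 8:2}
Step 1: smallest deg-1 vertex = 1, p_1 = 3. Add edge {1,3}. Now deg[1]=0, deg[3]=4.
Step 2: smallest deg-1 vertex = 2, p_2 = 3. Add edge {2,3}. Now deg[2]=0, deg[3]=3.
Step 3: smallest deg-1 vertex = 4, p_3 = 8. Add edge {4,8}. Now deg[4]=0, deg[8]=1.
Step 4: smallest deg-1 vertex = 5, p_4 = 3. Add edge {3,5}. Now deg[5]=0, deg[3]=2.
Step 5: smallest deg-1 vertex = 6, p_5 = 3. Add edge {3,6}. Now deg[6]=0, deg[3]=1.
Step 6: smallest deg-1 vertex = 3, p_6 = 7. Add edge {3,7}. Now deg[3]=0, deg[7]=1.
Final: two remaining deg-1 vertices are 7, 8. Add edge {7,8}.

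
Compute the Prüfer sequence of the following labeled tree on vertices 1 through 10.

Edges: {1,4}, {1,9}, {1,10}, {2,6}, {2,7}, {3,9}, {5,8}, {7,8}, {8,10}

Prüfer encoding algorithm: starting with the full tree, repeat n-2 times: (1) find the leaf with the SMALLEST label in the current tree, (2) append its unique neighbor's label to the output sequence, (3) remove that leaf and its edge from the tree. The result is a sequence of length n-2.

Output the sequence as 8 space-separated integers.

Step 1: leaves = {3,4,5,6}. Remove smallest leaf 3, emit neighbor 9.
Step 2: leaves = {4,5,6,9}. Remove smallest leaf 4, emit neighbor 1.
Step 3: leaves = {5,6,9}. Remove smallest leaf 5, emit neighbor 8.
Step 4: leaves = {6,9}. Remove smallest leaf 6, emit neighbor 2.
Step 5: leaves = {2,9}. Remove smallest leaf 2, emit neighbor 7.
Step 6: leaves = {7,9}. Remove smallest leaf 7, emit neighbor 8.
Step 7: leaves = {8,9}. Remove smallest leaf 8, emit neighbor 10.
Step 8: leaves = {9,10}. Remove smallest leaf 9, emit neighbor 1.
Done: 2 vertices remain (1, 10). Sequence = [9 1 8 2 7 8 10 1]

Answer: 9 1 8 2 7 8 10 1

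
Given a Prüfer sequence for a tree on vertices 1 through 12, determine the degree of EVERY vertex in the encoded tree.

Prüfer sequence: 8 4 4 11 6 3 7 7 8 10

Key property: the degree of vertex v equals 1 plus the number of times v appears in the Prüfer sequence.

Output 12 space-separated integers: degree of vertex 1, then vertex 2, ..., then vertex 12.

Answer: 1 1 2 3 1 2 3 3 1 2 2 1

Derivation:
p_1 = 8: count[8] becomes 1
p_2 = 4: count[4] becomes 1
p_3 = 4: count[4] becomes 2
p_4 = 11: count[11] becomes 1
p_5 = 6: count[6] becomes 1
p_6 = 3: count[3] becomes 1
p_7 = 7: count[7] becomes 1
p_8 = 7: count[7] becomes 2
p_9 = 8: count[8] becomes 2
p_10 = 10: count[10] becomes 1
Degrees (1 + count): deg[1]=1+0=1, deg[2]=1+0=1, deg[3]=1+1=2, deg[4]=1+2=3, deg[5]=1+0=1, deg[6]=1+1=2, deg[7]=1+2=3, deg[8]=1+2=3, deg[9]=1+0=1, deg[10]=1+1=2, deg[11]=1+1=2, deg[12]=1+0=1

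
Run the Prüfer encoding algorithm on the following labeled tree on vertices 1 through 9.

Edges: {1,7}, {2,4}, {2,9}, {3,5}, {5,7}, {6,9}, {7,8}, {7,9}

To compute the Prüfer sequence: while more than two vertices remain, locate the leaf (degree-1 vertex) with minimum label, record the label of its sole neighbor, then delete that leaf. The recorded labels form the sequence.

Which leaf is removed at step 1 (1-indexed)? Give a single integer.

Step 1: current leaves = {1,3,4,6,8}. Remove leaf 1 (neighbor: 7).

Answer: 1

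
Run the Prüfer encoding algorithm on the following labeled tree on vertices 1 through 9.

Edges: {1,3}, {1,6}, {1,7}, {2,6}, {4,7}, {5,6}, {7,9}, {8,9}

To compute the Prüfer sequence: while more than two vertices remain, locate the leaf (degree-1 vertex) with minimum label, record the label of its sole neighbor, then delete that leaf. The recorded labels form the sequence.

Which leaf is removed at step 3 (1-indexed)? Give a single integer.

Step 1: current leaves = {2,3,4,5,8}. Remove leaf 2 (neighbor: 6).
Step 2: current leaves = {3,4,5,8}. Remove leaf 3 (neighbor: 1).
Step 3: current leaves = {4,5,8}. Remove leaf 4 (neighbor: 7).

Answer: 4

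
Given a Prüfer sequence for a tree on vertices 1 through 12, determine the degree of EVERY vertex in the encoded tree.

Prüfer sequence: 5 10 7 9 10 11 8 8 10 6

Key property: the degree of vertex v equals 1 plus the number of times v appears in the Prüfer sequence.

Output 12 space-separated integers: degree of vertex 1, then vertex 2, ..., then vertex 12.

Answer: 1 1 1 1 2 2 2 3 2 4 2 1

Derivation:
p_1 = 5: count[5] becomes 1
p_2 = 10: count[10] becomes 1
p_3 = 7: count[7] becomes 1
p_4 = 9: count[9] becomes 1
p_5 = 10: count[10] becomes 2
p_6 = 11: count[11] becomes 1
p_7 = 8: count[8] becomes 1
p_8 = 8: count[8] becomes 2
p_9 = 10: count[10] becomes 3
p_10 = 6: count[6] becomes 1
Degrees (1 + count): deg[1]=1+0=1, deg[2]=1+0=1, deg[3]=1+0=1, deg[4]=1+0=1, deg[5]=1+1=2, deg[6]=1+1=2, deg[7]=1+1=2, deg[8]=1+2=3, deg[9]=1+1=2, deg[10]=1+3=4, deg[11]=1+1=2, deg[12]=1+0=1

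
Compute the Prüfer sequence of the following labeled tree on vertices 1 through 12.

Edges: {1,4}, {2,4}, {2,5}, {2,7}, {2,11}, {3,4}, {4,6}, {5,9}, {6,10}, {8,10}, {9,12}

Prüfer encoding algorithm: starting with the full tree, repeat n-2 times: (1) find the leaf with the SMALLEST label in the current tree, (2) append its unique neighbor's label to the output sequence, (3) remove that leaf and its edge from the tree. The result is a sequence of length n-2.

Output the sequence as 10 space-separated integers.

Step 1: leaves = {1,3,7,8,11,12}. Remove smallest leaf 1, emit neighbor 4.
Step 2: leaves = {3,7,8,11,12}. Remove smallest leaf 3, emit neighbor 4.
Step 3: leaves = {7,8,11,12}. Remove smallest leaf 7, emit neighbor 2.
Step 4: leaves = {8,11,12}. Remove smallest leaf 8, emit neighbor 10.
Step 5: leaves = {10,11,12}. Remove smallest leaf 10, emit neighbor 6.
Step 6: leaves = {6,11,12}. Remove smallest leaf 6, emit neighbor 4.
Step 7: leaves = {4,11,12}. Remove smallest leaf 4, emit neighbor 2.
Step 8: leaves = {11,12}. Remove smallest leaf 11, emit neighbor 2.
Step 9: leaves = {2,12}. Remove smallest leaf 2, emit neighbor 5.
Step 10: leaves = {5,12}. Remove smallest leaf 5, emit neighbor 9.
Done: 2 vertices remain (9, 12). Sequence = [4 4 2 10 6 4 2 2 5 9]

Answer: 4 4 2 10 6 4 2 2 5 9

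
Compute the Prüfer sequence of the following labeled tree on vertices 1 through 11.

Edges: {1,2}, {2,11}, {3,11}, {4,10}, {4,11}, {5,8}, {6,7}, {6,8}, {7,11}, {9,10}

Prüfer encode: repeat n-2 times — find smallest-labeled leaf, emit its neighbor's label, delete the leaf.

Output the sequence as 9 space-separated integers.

Answer: 2 11 11 8 6 7 11 10 4

Derivation:
Step 1: leaves = {1,3,5,9}. Remove smallest leaf 1, emit neighbor 2.
Step 2: leaves = {2,3,5,9}. Remove smallest leaf 2, emit neighbor 11.
Step 3: leaves = {3,5,9}. Remove smallest leaf 3, emit neighbor 11.
Step 4: leaves = {5,9}. Remove smallest leaf 5, emit neighbor 8.
Step 5: leaves = {8,9}. Remove smallest leaf 8, emit neighbor 6.
Step 6: leaves = {6,9}. Remove smallest leaf 6, emit neighbor 7.
Step 7: leaves = {7,9}. Remove smallest leaf 7, emit neighbor 11.
Step 8: leaves = {9,11}. Remove smallest leaf 9, emit neighbor 10.
Step 9: leaves = {10,11}. Remove smallest leaf 10, emit neighbor 4.
Done: 2 vertices remain (4, 11). Sequence = [2 11 11 8 6 7 11 10 4]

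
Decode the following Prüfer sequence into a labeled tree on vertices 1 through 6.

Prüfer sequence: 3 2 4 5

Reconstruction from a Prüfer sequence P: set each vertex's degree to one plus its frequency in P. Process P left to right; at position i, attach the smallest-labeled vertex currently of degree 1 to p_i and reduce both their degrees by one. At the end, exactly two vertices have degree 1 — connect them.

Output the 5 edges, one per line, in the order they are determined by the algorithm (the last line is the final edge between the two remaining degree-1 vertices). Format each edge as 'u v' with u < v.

Answer: 1 3
2 3
2 4
4 5
5 6

Derivation:
Initial degrees: {1:1, 2:2, 3:2, 4:2, 5:2, 6:1}
Step 1: smallest deg-1 vertex = 1, p_1 = 3. Add edge {1,3}. Now deg[1]=0, deg[3]=1.
Step 2: smallest deg-1 vertex = 3, p_2 = 2. Add edge {2,3}. Now deg[3]=0, deg[2]=1.
Step 3: smallest deg-1 vertex = 2, p_3 = 4. Add edge {2,4}. Now deg[2]=0, deg[4]=1.
Step 4: smallest deg-1 vertex = 4, p_4 = 5. Add edge {4,5}. Now deg[4]=0, deg[5]=1.
Final: two remaining deg-1 vertices are 5, 6. Add edge {5,6}.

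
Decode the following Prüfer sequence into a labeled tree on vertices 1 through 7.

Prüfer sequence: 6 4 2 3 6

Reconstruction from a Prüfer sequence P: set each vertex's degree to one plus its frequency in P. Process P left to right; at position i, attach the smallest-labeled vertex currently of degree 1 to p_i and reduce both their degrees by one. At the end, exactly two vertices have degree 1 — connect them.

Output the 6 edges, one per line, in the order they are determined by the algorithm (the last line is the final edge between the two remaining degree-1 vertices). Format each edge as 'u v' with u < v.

Answer: 1 6
4 5
2 4
2 3
3 6
6 7

Derivation:
Initial degrees: {1:1, 2:2, 3:2, 4:2, 5:1, 6:3, 7:1}
Step 1: smallest deg-1 vertex = 1, p_1 = 6. Add edge {1,6}. Now deg[1]=0, deg[6]=2.
Step 2: smallest deg-1 vertex = 5, p_2 = 4. Add edge {4,5}. Now deg[5]=0, deg[4]=1.
Step 3: smallest deg-1 vertex = 4, p_3 = 2. Add edge {2,4}. Now deg[4]=0, deg[2]=1.
Step 4: smallest deg-1 vertex = 2, p_4 = 3. Add edge {2,3}. Now deg[2]=0, deg[3]=1.
Step 5: smallest deg-1 vertex = 3, p_5 = 6. Add edge {3,6}. Now deg[3]=0, deg[6]=1.
Final: two remaining deg-1 vertices are 6, 7. Add edge {6,7}.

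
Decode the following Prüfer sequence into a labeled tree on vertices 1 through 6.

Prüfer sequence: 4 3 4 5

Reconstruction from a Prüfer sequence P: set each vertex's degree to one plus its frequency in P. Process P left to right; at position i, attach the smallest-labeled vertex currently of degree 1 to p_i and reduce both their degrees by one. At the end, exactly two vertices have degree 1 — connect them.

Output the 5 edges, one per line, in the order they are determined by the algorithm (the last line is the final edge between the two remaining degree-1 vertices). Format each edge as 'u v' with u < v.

Answer: 1 4
2 3
3 4
4 5
5 6

Derivation:
Initial degrees: {1:1, 2:1, 3:2, 4:3, 5:2, 6:1}
Step 1: smallest deg-1 vertex = 1, p_1 = 4. Add edge {1,4}. Now deg[1]=0, deg[4]=2.
Step 2: smallest deg-1 vertex = 2, p_2 = 3. Add edge {2,3}. Now deg[2]=0, deg[3]=1.
Step 3: smallest deg-1 vertex = 3, p_3 = 4. Add edge {3,4}. Now deg[3]=0, deg[4]=1.
Step 4: smallest deg-1 vertex = 4, p_4 = 5. Add edge {4,5}. Now deg[4]=0, deg[5]=1.
Final: two remaining deg-1 vertices are 5, 6. Add edge {5,6}.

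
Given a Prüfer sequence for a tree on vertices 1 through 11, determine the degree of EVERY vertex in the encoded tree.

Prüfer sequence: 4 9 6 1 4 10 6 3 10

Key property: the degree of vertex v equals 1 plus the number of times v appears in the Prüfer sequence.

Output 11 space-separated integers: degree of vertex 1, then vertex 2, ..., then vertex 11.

p_1 = 4: count[4] becomes 1
p_2 = 9: count[9] becomes 1
p_3 = 6: count[6] becomes 1
p_4 = 1: count[1] becomes 1
p_5 = 4: count[4] becomes 2
p_6 = 10: count[10] becomes 1
p_7 = 6: count[6] becomes 2
p_8 = 3: count[3] becomes 1
p_9 = 10: count[10] becomes 2
Degrees (1 + count): deg[1]=1+1=2, deg[2]=1+0=1, deg[3]=1+1=2, deg[4]=1+2=3, deg[5]=1+0=1, deg[6]=1+2=3, deg[7]=1+0=1, deg[8]=1+0=1, deg[9]=1+1=2, deg[10]=1+2=3, deg[11]=1+0=1

Answer: 2 1 2 3 1 3 1 1 2 3 1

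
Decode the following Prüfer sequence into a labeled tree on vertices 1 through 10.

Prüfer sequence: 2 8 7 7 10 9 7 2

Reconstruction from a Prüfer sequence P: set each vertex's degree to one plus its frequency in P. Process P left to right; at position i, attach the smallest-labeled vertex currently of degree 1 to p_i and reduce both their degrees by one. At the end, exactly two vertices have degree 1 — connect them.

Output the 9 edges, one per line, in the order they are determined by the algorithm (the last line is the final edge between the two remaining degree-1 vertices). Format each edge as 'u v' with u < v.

Initial degrees: {1:1, 2:3, 3:1, 4:1, 5:1, 6:1, 7:4, 8:2, 9:2, 10:2}
Step 1: smallest deg-1 vertex = 1, p_1 = 2. Add edge {1,2}. Now deg[1]=0, deg[2]=2.
Step 2: smallest deg-1 vertex = 3, p_2 = 8. Add edge {3,8}. Now deg[3]=0, deg[8]=1.
Step 3: smallest deg-1 vertex = 4, p_3 = 7. Add edge {4,7}. Now deg[4]=0, deg[7]=3.
Step 4: smallest deg-1 vertex = 5, p_4 = 7. Add edge {5,7}. Now deg[5]=0, deg[7]=2.
Step 5: smallest deg-1 vertex = 6, p_5 = 10. Add edge {6,10}. Now deg[6]=0, deg[10]=1.
Step 6: smallest deg-1 vertex = 8, p_6 = 9. Add edge {8,9}. Now deg[8]=0, deg[9]=1.
Step 7: smallest deg-1 vertex = 9, p_7 = 7. Add edge {7,9}. Now deg[9]=0, deg[7]=1.
Step 8: smallest deg-1 vertex = 7, p_8 = 2. Add edge {2,7}. Now deg[7]=0, deg[2]=1.
Final: two remaining deg-1 vertices are 2, 10. Add edge {2,10}.

Answer: 1 2
3 8
4 7
5 7
6 10
8 9
7 9
2 7
2 10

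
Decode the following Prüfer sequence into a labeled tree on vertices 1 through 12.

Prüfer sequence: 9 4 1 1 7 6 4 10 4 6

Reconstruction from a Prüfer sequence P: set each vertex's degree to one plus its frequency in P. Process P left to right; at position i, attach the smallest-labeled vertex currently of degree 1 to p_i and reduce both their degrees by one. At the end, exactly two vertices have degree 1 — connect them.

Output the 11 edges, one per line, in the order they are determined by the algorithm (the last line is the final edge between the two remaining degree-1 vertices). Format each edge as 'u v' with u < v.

Initial degrees: {1:3, 2:1, 3:1, 4:4, 5:1, 6:3, 7:2, 8:1, 9:2, 10:2, 11:1, 12:1}
Step 1: smallest deg-1 vertex = 2, p_1 = 9. Add edge {2,9}. Now deg[2]=0, deg[9]=1.
Step 2: smallest deg-1 vertex = 3, p_2 = 4. Add edge {3,4}. Now deg[3]=0, deg[4]=3.
Step 3: smallest deg-1 vertex = 5, p_3 = 1. Add edge {1,5}. Now deg[5]=0, deg[1]=2.
Step 4: smallest deg-1 vertex = 8, p_4 = 1. Add edge {1,8}. Now deg[8]=0, deg[1]=1.
Step 5: smallest deg-1 vertex = 1, p_5 = 7. Add edge {1,7}. Now deg[1]=0, deg[7]=1.
Step 6: smallest deg-1 vertex = 7, p_6 = 6. Add edge {6,7}. Now deg[7]=0, deg[6]=2.
Step 7: smallest deg-1 vertex = 9, p_7 = 4. Add edge {4,9}. Now deg[9]=0, deg[4]=2.
Step 8: smallest deg-1 vertex = 11, p_8 = 10. Add edge {10,11}. Now deg[11]=0, deg[10]=1.
Step 9: smallest deg-1 vertex = 10, p_9 = 4. Add edge {4,10}. Now deg[10]=0, deg[4]=1.
Step 10: smallest deg-1 vertex = 4, p_10 = 6. Add edge {4,6}. Now deg[4]=0, deg[6]=1.
Final: two remaining deg-1 vertices are 6, 12. Add edge {6,12}.

Answer: 2 9
3 4
1 5
1 8
1 7
6 7
4 9
10 11
4 10
4 6
6 12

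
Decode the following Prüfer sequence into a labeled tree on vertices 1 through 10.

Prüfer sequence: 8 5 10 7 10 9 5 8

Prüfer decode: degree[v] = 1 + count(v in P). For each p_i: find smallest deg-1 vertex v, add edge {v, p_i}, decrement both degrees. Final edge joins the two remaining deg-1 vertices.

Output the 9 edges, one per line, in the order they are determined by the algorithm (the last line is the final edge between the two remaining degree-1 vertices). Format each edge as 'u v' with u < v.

Initial degrees: {1:1, 2:1, 3:1, 4:1, 5:3, 6:1, 7:2, 8:3, 9:2, 10:3}
Step 1: smallest deg-1 vertex = 1, p_1 = 8. Add edge {1,8}. Now deg[1]=0, deg[8]=2.
Step 2: smallest deg-1 vertex = 2, p_2 = 5. Add edge {2,5}. Now deg[2]=0, deg[5]=2.
Step 3: smallest deg-1 vertex = 3, p_3 = 10. Add edge {3,10}. Now deg[3]=0, deg[10]=2.
Step 4: smallest deg-1 vertex = 4, p_4 = 7. Add edge {4,7}. Now deg[4]=0, deg[7]=1.
Step 5: smallest deg-1 vertex = 6, p_5 = 10. Add edge {6,10}. Now deg[6]=0, deg[10]=1.
Step 6: smallest deg-1 vertex = 7, p_6 = 9. Add edge {7,9}. Now deg[7]=0, deg[9]=1.
Step 7: smallest deg-1 vertex = 9, p_7 = 5. Add edge {5,9}. Now deg[9]=0, deg[5]=1.
Step 8: smallest deg-1 vertex = 5, p_8 = 8. Add edge {5,8}. Now deg[5]=0, deg[8]=1.
Final: two remaining deg-1 vertices are 8, 10. Add edge {8,10}.

Answer: 1 8
2 5
3 10
4 7
6 10
7 9
5 9
5 8
8 10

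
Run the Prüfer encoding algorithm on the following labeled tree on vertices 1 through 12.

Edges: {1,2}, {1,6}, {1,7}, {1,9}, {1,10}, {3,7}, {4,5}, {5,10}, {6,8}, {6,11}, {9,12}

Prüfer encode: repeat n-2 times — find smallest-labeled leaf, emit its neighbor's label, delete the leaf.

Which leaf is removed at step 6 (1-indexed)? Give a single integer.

Step 1: current leaves = {2,3,4,8,11,12}. Remove leaf 2 (neighbor: 1).
Step 2: current leaves = {3,4,8,11,12}. Remove leaf 3 (neighbor: 7).
Step 3: current leaves = {4,7,8,11,12}. Remove leaf 4 (neighbor: 5).
Step 4: current leaves = {5,7,8,11,12}. Remove leaf 5 (neighbor: 10).
Step 5: current leaves = {7,8,10,11,12}. Remove leaf 7 (neighbor: 1).
Step 6: current leaves = {8,10,11,12}. Remove leaf 8 (neighbor: 6).

Answer: 8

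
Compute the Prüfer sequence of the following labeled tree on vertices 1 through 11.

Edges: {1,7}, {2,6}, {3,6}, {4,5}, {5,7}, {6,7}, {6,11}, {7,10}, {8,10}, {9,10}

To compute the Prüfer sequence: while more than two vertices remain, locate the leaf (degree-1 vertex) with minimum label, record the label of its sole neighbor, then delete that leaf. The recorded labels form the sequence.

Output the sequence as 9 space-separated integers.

Answer: 7 6 6 5 7 10 10 7 6

Derivation:
Step 1: leaves = {1,2,3,4,8,9,11}. Remove smallest leaf 1, emit neighbor 7.
Step 2: leaves = {2,3,4,8,9,11}. Remove smallest leaf 2, emit neighbor 6.
Step 3: leaves = {3,4,8,9,11}. Remove smallest leaf 3, emit neighbor 6.
Step 4: leaves = {4,8,9,11}. Remove smallest leaf 4, emit neighbor 5.
Step 5: leaves = {5,8,9,11}. Remove smallest leaf 5, emit neighbor 7.
Step 6: leaves = {8,9,11}. Remove smallest leaf 8, emit neighbor 10.
Step 7: leaves = {9,11}. Remove smallest leaf 9, emit neighbor 10.
Step 8: leaves = {10,11}. Remove smallest leaf 10, emit neighbor 7.
Step 9: leaves = {7,11}. Remove smallest leaf 7, emit neighbor 6.
Done: 2 vertices remain (6, 11). Sequence = [7 6 6 5 7 10 10 7 6]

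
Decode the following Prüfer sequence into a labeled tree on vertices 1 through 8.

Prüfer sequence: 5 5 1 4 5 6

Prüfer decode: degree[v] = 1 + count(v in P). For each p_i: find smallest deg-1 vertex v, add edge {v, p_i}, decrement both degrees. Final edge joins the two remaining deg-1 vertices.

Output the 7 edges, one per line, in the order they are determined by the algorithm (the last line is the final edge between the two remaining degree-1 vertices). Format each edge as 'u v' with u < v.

Answer: 2 5
3 5
1 7
1 4
4 5
5 6
6 8

Derivation:
Initial degrees: {1:2, 2:1, 3:1, 4:2, 5:4, 6:2, 7:1, 8:1}
Step 1: smallest deg-1 vertex = 2, p_1 = 5. Add edge {2,5}. Now deg[2]=0, deg[5]=3.
Step 2: smallest deg-1 vertex = 3, p_2 = 5. Add edge {3,5}. Now deg[3]=0, deg[5]=2.
Step 3: smallest deg-1 vertex = 7, p_3 = 1. Add edge {1,7}. Now deg[7]=0, deg[1]=1.
Step 4: smallest deg-1 vertex = 1, p_4 = 4. Add edge {1,4}. Now deg[1]=0, deg[4]=1.
Step 5: smallest deg-1 vertex = 4, p_5 = 5. Add edge {4,5}. Now deg[4]=0, deg[5]=1.
Step 6: smallest deg-1 vertex = 5, p_6 = 6. Add edge {5,6}. Now deg[5]=0, deg[6]=1.
Final: two remaining deg-1 vertices are 6, 8. Add edge {6,8}.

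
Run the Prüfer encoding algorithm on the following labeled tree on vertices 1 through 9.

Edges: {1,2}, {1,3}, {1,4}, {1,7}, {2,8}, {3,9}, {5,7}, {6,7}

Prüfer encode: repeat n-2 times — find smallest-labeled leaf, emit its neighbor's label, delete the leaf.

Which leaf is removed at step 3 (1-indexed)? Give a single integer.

Answer: 6

Derivation:
Step 1: current leaves = {4,5,6,8,9}. Remove leaf 4 (neighbor: 1).
Step 2: current leaves = {5,6,8,9}. Remove leaf 5 (neighbor: 7).
Step 3: current leaves = {6,8,9}. Remove leaf 6 (neighbor: 7).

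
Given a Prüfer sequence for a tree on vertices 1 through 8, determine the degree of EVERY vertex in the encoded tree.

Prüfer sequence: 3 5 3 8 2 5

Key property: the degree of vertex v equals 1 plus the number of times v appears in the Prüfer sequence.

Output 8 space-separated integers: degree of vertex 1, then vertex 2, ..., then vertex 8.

p_1 = 3: count[3] becomes 1
p_2 = 5: count[5] becomes 1
p_3 = 3: count[3] becomes 2
p_4 = 8: count[8] becomes 1
p_5 = 2: count[2] becomes 1
p_6 = 5: count[5] becomes 2
Degrees (1 + count): deg[1]=1+0=1, deg[2]=1+1=2, deg[3]=1+2=3, deg[4]=1+0=1, deg[5]=1+2=3, deg[6]=1+0=1, deg[7]=1+0=1, deg[8]=1+1=2

Answer: 1 2 3 1 3 1 1 2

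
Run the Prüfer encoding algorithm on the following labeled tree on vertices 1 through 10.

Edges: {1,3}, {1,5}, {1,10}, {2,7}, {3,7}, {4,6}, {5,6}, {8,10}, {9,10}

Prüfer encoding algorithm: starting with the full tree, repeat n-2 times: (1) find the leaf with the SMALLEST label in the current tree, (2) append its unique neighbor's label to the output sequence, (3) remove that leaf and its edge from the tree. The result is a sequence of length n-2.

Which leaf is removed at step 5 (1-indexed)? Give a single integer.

Step 1: current leaves = {2,4,8,9}. Remove leaf 2 (neighbor: 7).
Step 2: current leaves = {4,7,8,9}. Remove leaf 4 (neighbor: 6).
Step 3: current leaves = {6,7,8,9}. Remove leaf 6 (neighbor: 5).
Step 4: current leaves = {5,7,8,9}. Remove leaf 5 (neighbor: 1).
Step 5: current leaves = {7,8,9}. Remove leaf 7 (neighbor: 3).

Answer: 7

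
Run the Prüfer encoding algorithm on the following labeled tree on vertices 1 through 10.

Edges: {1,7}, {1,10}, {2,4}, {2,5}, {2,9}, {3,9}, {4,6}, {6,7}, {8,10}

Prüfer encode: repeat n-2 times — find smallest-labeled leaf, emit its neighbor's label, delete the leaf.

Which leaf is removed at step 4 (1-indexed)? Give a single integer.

Step 1: current leaves = {3,5,8}. Remove leaf 3 (neighbor: 9).
Step 2: current leaves = {5,8,9}. Remove leaf 5 (neighbor: 2).
Step 3: current leaves = {8,9}. Remove leaf 8 (neighbor: 10).
Step 4: current leaves = {9,10}. Remove leaf 9 (neighbor: 2).

Answer: 9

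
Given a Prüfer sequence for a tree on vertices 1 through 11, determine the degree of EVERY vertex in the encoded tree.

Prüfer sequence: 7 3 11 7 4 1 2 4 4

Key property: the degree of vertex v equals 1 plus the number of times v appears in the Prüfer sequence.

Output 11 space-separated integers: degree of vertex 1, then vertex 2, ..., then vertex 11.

Answer: 2 2 2 4 1 1 3 1 1 1 2

Derivation:
p_1 = 7: count[7] becomes 1
p_2 = 3: count[3] becomes 1
p_3 = 11: count[11] becomes 1
p_4 = 7: count[7] becomes 2
p_5 = 4: count[4] becomes 1
p_6 = 1: count[1] becomes 1
p_7 = 2: count[2] becomes 1
p_8 = 4: count[4] becomes 2
p_9 = 4: count[4] becomes 3
Degrees (1 + count): deg[1]=1+1=2, deg[2]=1+1=2, deg[3]=1+1=2, deg[4]=1+3=4, deg[5]=1+0=1, deg[6]=1+0=1, deg[7]=1+2=3, deg[8]=1+0=1, deg[9]=1+0=1, deg[10]=1+0=1, deg[11]=1+1=2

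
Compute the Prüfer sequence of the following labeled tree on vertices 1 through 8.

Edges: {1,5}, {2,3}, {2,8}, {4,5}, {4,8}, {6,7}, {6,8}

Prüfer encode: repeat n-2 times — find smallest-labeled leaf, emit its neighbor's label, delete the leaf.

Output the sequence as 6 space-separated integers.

Answer: 5 2 8 4 8 6

Derivation:
Step 1: leaves = {1,3,7}. Remove smallest leaf 1, emit neighbor 5.
Step 2: leaves = {3,5,7}. Remove smallest leaf 3, emit neighbor 2.
Step 3: leaves = {2,5,7}. Remove smallest leaf 2, emit neighbor 8.
Step 4: leaves = {5,7}. Remove smallest leaf 5, emit neighbor 4.
Step 5: leaves = {4,7}. Remove smallest leaf 4, emit neighbor 8.
Step 6: leaves = {7,8}. Remove smallest leaf 7, emit neighbor 6.
Done: 2 vertices remain (6, 8). Sequence = [5 2 8 4 8 6]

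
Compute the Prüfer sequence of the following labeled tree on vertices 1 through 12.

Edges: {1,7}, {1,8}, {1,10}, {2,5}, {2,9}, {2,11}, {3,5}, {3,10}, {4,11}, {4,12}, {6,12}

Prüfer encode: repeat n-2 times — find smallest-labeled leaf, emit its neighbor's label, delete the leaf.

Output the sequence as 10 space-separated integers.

Step 1: leaves = {6,7,8,9}. Remove smallest leaf 6, emit neighbor 12.
Step 2: leaves = {7,8,9,12}. Remove smallest leaf 7, emit neighbor 1.
Step 3: leaves = {8,9,12}. Remove smallest leaf 8, emit neighbor 1.
Step 4: leaves = {1,9,12}. Remove smallest leaf 1, emit neighbor 10.
Step 5: leaves = {9,10,12}. Remove smallest leaf 9, emit neighbor 2.
Step 6: leaves = {10,12}. Remove smallest leaf 10, emit neighbor 3.
Step 7: leaves = {3,12}. Remove smallest leaf 3, emit neighbor 5.
Step 8: leaves = {5,12}. Remove smallest leaf 5, emit neighbor 2.
Step 9: leaves = {2,12}. Remove smallest leaf 2, emit neighbor 11.
Step 10: leaves = {11,12}. Remove smallest leaf 11, emit neighbor 4.
Done: 2 vertices remain (4, 12). Sequence = [12 1 1 10 2 3 5 2 11 4]

Answer: 12 1 1 10 2 3 5 2 11 4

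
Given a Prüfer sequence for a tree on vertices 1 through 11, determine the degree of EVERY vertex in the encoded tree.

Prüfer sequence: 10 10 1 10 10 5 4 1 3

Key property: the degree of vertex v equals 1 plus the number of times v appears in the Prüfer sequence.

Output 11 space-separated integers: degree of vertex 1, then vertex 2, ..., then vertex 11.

Answer: 3 1 2 2 2 1 1 1 1 5 1

Derivation:
p_1 = 10: count[10] becomes 1
p_2 = 10: count[10] becomes 2
p_3 = 1: count[1] becomes 1
p_4 = 10: count[10] becomes 3
p_5 = 10: count[10] becomes 4
p_6 = 5: count[5] becomes 1
p_7 = 4: count[4] becomes 1
p_8 = 1: count[1] becomes 2
p_9 = 3: count[3] becomes 1
Degrees (1 + count): deg[1]=1+2=3, deg[2]=1+0=1, deg[3]=1+1=2, deg[4]=1+1=2, deg[5]=1+1=2, deg[6]=1+0=1, deg[7]=1+0=1, deg[8]=1+0=1, deg[9]=1+0=1, deg[10]=1+4=5, deg[11]=1+0=1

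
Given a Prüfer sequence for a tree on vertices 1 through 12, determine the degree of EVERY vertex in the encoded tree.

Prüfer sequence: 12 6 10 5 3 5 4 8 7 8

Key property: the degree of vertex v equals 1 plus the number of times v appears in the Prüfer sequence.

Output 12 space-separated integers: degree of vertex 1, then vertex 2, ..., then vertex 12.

Answer: 1 1 2 2 3 2 2 3 1 2 1 2

Derivation:
p_1 = 12: count[12] becomes 1
p_2 = 6: count[6] becomes 1
p_3 = 10: count[10] becomes 1
p_4 = 5: count[5] becomes 1
p_5 = 3: count[3] becomes 1
p_6 = 5: count[5] becomes 2
p_7 = 4: count[4] becomes 1
p_8 = 8: count[8] becomes 1
p_9 = 7: count[7] becomes 1
p_10 = 8: count[8] becomes 2
Degrees (1 + count): deg[1]=1+0=1, deg[2]=1+0=1, deg[3]=1+1=2, deg[4]=1+1=2, deg[5]=1+2=3, deg[6]=1+1=2, deg[7]=1+1=2, deg[8]=1+2=3, deg[9]=1+0=1, deg[10]=1+1=2, deg[11]=1+0=1, deg[12]=1+1=2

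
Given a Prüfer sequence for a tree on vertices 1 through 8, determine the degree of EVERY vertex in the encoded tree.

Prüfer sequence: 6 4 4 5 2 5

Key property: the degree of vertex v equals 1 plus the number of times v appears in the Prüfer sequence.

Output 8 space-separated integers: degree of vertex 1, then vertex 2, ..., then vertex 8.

p_1 = 6: count[6] becomes 1
p_2 = 4: count[4] becomes 1
p_3 = 4: count[4] becomes 2
p_4 = 5: count[5] becomes 1
p_5 = 2: count[2] becomes 1
p_6 = 5: count[5] becomes 2
Degrees (1 + count): deg[1]=1+0=1, deg[2]=1+1=2, deg[3]=1+0=1, deg[4]=1+2=3, deg[5]=1+2=3, deg[6]=1+1=2, deg[7]=1+0=1, deg[8]=1+0=1

Answer: 1 2 1 3 3 2 1 1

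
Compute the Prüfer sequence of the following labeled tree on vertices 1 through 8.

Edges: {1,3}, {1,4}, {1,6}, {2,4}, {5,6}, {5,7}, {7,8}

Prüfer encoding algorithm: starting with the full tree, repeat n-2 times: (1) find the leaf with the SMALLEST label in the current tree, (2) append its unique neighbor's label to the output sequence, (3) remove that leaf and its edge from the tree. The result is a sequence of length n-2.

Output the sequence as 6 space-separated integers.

Step 1: leaves = {2,3,8}. Remove smallest leaf 2, emit neighbor 4.
Step 2: leaves = {3,4,8}. Remove smallest leaf 3, emit neighbor 1.
Step 3: leaves = {4,8}. Remove smallest leaf 4, emit neighbor 1.
Step 4: leaves = {1,8}. Remove smallest leaf 1, emit neighbor 6.
Step 5: leaves = {6,8}. Remove smallest leaf 6, emit neighbor 5.
Step 6: leaves = {5,8}. Remove smallest leaf 5, emit neighbor 7.
Done: 2 vertices remain (7, 8). Sequence = [4 1 1 6 5 7]

Answer: 4 1 1 6 5 7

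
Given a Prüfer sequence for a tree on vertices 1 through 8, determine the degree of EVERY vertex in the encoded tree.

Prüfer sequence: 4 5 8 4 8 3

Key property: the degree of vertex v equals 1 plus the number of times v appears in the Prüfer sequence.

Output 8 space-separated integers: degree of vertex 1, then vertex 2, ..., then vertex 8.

p_1 = 4: count[4] becomes 1
p_2 = 5: count[5] becomes 1
p_3 = 8: count[8] becomes 1
p_4 = 4: count[4] becomes 2
p_5 = 8: count[8] becomes 2
p_6 = 3: count[3] becomes 1
Degrees (1 + count): deg[1]=1+0=1, deg[2]=1+0=1, deg[3]=1+1=2, deg[4]=1+2=3, deg[5]=1+1=2, deg[6]=1+0=1, deg[7]=1+0=1, deg[8]=1+2=3

Answer: 1 1 2 3 2 1 1 3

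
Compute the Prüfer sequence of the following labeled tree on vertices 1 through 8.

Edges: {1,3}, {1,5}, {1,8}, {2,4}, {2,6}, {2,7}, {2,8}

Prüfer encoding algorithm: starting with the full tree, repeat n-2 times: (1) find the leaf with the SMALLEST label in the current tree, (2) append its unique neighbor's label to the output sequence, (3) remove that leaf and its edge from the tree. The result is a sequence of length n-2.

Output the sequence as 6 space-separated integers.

Answer: 1 2 1 8 2 2

Derivation:
Step 1: leaves = {3,4,5,6,7}. Remove smallest leaf 3, emit neighbor 1.
Step 2: leaves = {4,5,6,7}. Remove smallest leaf 4, emit neighbor 2.
Step 3: leaves = {5,6,7}. Remove smallest leaf 5, emit neighbor 1.
Step 4: leaves = {1,6,7}. Remove smallest leaf 1, emit neighbor 8.
Step 5: leaves = {6,7,8}. Remove smallest leaf 6, emit neighbor 2.
Step 6: leaves = {7,8}. Remove smallest leaf 7, emit neighbor 2.
Done: 2 vertices remain (2, 8). Sequence = [1 2 1 8 2 2]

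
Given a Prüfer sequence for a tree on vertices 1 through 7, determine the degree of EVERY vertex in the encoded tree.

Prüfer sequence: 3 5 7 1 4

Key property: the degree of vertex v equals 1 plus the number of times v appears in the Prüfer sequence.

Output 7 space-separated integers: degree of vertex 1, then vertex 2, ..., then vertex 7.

Answer: 2 1 2 2 2 1 2

Derivation:
p_1 = 3: count[3] becomes 1
p_2 = 5: count[5] becomes 1
p_3 = 7: count[7] becomes 1
p_4 = 1: count[1] becomes 1
p_5 = 4: count[4] becomes 1
Degrees (1 + count): deg[1]=1+1=2, deg[2]=1+0=1, deg[3]=1+1=2, deg[4]=1+1=2, deg[5]=1+1=2, deg[6]=1+0=1, deg[7]=1+1=2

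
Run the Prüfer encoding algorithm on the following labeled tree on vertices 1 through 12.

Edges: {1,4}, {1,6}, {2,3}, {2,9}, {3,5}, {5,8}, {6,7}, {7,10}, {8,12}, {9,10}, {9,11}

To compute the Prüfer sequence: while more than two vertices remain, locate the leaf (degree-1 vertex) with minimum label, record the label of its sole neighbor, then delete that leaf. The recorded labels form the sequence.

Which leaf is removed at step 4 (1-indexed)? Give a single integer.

Step 1: current leaves = {4,11,12}. Remove leaf 4 (neighbor: 1).
Step 2: current leaves = {1,11,12}. Remove leaf 1 (neighbor: 6).
Step 3: current leaves = {6,11,12}. Remove leaf 6 (neighbor: 7).
Step 4: current leaves = {7,11,12}. Remove leaf 7 (neighbor: 10).

Answer: 7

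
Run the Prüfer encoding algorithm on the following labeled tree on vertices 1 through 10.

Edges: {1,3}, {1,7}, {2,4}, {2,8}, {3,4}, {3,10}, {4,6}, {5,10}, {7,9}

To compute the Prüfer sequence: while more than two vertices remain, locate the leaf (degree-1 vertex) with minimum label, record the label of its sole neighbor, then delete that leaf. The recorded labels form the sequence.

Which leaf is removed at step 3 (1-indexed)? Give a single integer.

Step 1: current leaves = {5,6,8,9}. Remove leaf 5 (neighbor: 10).
Step 2: current leaves = {6,8,9,10}. Remove leaf 6 (neighbor: 4).
Step 3: current leaves = {8,9,10}. Remove leaf 8 (neighbor: 2).

Answer: 8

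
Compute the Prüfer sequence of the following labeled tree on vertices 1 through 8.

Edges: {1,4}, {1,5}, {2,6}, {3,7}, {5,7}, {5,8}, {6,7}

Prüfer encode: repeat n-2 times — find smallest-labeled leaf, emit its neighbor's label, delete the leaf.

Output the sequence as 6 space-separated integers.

Step 1: leaves = {2,3,4,8}. Remove smallest leaf 2, emit neighbor 6.
Step 2: leaves = {3,4,6,8}. Remove smallest leaf 3, emit neighbor 7.
Step 3: leaves = {4,6,8}. Remove smallest leaf 4, emit neighbor 1.
Step 4: leaves = {1,6,8}. Remove smallest leaf 1, emit neighbor 5.
Step 5: leaves = {6,8}. Remove smallest leaf 6, emit neighbor 7.
Step 6: leaves = {7,8}. Remove smallest leaf 7, emit neighbor 5.
Done: 2 vertices remain (5, 8). Sequence = [6 7 1 5 7 5]

Answer: 6 7 1 5 7 5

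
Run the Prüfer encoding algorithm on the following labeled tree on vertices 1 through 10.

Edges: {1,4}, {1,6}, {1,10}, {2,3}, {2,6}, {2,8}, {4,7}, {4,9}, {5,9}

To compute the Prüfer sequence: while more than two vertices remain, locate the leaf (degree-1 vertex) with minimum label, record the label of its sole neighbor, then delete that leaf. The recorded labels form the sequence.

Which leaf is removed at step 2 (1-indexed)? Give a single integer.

Step 1: current leaves = {3,5,7,8,10}. Remove leaf 3 (neighbor: 2).
Step 2: current leaves = {5,7,8,10}. Remove leaf 5 (neighbor: 9).

Answer: 5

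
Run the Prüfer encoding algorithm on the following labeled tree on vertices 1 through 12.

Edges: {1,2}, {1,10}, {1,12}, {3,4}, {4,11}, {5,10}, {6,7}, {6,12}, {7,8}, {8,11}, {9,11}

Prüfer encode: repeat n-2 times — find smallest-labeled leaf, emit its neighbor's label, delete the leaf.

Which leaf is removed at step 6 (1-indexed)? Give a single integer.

Step 1: current leaves = {2,3,5,9}. Remove leaf 2 (neighbor: 1).
Step 2: current leaves = {3,5,9}. Remove leaf 3 (neighbor: 4).
Step 3: current leaves = {4,5,9}. Remove leaf 4 (neighbor: 11).
Step 4: current leaves = {5,9}. Remove leaf 5 (neighbor: 10).
Step 5: current leaves = {9,10}. Remove leaf 9 (neighbor: 11).
Step 6: current leaves = {10,11}. Remove leaf 10 (neighbor: 1).

Answer: 10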